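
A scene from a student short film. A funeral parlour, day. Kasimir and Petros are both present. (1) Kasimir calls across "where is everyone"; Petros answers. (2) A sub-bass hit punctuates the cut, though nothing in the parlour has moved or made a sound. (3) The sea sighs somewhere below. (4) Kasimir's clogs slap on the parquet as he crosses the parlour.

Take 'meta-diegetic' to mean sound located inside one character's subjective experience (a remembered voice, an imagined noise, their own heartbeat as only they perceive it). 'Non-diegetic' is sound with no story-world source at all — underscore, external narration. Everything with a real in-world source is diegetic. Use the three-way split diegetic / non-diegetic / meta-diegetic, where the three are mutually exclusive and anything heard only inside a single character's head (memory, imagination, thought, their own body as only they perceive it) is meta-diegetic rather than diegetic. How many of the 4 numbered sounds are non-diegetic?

1

(1) Kasimir is a character speaking aloud in the scene → diegetic.
Sound (2): an editorial stinger — it belongs to the cut, not the story world, so non-diegetic.
(3) is diegetic: ambient/room sound belonging to the story's physical space.
(4) is diegetic: Kasimir's footsteps are produced in the story world.
So 1 of the 4 is non-diegetic: (2).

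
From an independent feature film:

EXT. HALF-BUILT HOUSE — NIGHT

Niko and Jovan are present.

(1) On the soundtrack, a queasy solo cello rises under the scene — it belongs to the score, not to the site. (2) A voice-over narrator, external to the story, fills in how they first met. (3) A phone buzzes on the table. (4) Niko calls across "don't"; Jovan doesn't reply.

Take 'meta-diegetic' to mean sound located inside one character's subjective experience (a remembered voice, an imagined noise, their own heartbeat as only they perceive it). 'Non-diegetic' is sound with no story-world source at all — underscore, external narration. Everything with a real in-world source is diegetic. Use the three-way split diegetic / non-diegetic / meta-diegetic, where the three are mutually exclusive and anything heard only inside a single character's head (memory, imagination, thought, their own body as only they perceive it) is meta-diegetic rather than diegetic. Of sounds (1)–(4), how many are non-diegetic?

Sound (1): score with no on-screen or off-screen source; it exists for the audience alone, so non-diegetic.
(2) external voice-over — not a character, not heard by anyone in the scene → non-diegetic.
(3) is diegetic: the sound comes from a phone physically present in the location.
(4) Niko is a character speaking aloud in the scene → diegetic.
So 2 of the 4 are non-diegetic: (1), (2).

2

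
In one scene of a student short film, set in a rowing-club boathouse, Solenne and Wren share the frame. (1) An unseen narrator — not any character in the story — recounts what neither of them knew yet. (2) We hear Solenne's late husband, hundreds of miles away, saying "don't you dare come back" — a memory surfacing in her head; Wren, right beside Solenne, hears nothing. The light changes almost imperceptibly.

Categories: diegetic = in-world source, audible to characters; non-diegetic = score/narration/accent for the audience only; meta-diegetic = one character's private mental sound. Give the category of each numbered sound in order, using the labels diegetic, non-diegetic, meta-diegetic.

(1) commentary laid over the scene from outside the fiction → non-diegetic.
Sound (2): the voice is a memory playing only inside Solenne's mind; Wren can't hear it, so meta-diegetic.

non-diegetic, meta-diegetic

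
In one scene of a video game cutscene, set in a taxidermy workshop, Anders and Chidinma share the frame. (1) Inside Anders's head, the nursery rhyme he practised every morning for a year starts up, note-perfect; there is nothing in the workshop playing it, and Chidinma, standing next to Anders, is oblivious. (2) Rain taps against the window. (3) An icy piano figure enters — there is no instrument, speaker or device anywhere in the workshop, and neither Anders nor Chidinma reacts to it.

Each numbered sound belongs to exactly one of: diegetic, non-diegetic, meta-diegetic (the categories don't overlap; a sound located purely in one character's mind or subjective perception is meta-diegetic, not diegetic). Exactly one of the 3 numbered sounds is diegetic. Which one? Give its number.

2

(1) it lives in Anders's subjectivity, not in the workshop → meta-diegetic.
(2) is diegetic: it's the actual ambient sound of the location.
(3) is non-diegetic: it has no source in the story world and no character can hear it — it's underscore.
Only (2) is diegetic.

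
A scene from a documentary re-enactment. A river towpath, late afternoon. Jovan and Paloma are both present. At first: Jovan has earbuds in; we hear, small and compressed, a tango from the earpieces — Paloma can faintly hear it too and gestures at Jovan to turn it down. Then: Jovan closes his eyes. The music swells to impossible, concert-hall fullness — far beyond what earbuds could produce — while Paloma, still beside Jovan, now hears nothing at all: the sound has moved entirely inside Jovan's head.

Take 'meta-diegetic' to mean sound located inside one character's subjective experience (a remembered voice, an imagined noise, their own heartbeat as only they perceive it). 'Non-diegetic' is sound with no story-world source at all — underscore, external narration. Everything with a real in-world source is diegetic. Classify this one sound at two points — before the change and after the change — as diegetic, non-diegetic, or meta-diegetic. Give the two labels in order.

diegetic, meta-diegetic

Before the change: the earbuds are a physical source both characters can hear → diegetic.
After the change: the music now exists only as Jovan's subjective experience; Paloma can no longer hear it → meta-diegetic.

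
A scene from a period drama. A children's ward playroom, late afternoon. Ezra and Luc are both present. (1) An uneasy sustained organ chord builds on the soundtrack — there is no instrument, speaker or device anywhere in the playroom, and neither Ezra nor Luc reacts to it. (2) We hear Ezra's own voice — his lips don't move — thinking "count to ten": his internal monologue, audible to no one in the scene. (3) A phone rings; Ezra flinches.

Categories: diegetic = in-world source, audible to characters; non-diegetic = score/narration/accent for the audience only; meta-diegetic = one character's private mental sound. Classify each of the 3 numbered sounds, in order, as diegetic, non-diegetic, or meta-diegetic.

non-diegetic, meta-diegetic, diegetic

(1) is non-diegetic: nothing in the playroom produces it and the characters don't hear it — pure soundtrack.
Sound (2): internal monologue — inside Ezra's mind, not spoken into the scene, so meta-diegetic.
(3) is diegetic: the sound comes from a phone physically present in the location.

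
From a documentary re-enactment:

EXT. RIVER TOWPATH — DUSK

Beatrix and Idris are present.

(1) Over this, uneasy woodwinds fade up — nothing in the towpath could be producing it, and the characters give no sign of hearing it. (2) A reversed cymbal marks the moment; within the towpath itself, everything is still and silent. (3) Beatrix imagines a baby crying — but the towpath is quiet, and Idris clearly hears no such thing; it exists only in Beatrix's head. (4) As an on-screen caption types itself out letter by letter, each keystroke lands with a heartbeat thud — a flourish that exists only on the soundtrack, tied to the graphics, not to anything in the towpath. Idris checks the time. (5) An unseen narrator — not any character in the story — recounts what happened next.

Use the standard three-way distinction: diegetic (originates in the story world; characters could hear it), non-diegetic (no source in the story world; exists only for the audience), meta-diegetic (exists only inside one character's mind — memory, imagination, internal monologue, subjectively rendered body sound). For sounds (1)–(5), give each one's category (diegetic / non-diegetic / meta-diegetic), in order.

(1) is non-diegetic: nothing in the towpath produces it and the characters don't hear it — pure soundtrack.
(2) nothing in the scene produces it; it's an accent added for the audience → non-diegetic.
(3) the sound is imagined by Beatrix; nothing in the story world is producing it and Idris can't hear it → meta-diegetic.
Sound (4): it accompanies on-screen graphics, not anything inside the story world, so non-diegetic.
(5) the narrator exists outside the story world, addressing only the audience → non-diegetic.

non-diegetic, non-diegetic, meta-diegetic, non-diegetic, non-diegetic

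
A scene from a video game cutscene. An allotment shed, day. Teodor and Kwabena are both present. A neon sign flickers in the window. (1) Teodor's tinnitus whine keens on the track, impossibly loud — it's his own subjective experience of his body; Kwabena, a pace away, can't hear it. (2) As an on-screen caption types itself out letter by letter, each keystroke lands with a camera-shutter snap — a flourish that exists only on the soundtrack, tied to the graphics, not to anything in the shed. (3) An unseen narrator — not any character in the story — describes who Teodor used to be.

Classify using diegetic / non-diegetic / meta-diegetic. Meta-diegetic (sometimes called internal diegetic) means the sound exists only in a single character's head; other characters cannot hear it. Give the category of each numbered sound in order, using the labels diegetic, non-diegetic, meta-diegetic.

meta-diegetic, non-diegetic, non-diegetic

(1) point-of-audition from inside Teodor's body; not a sound in the room → meta-diegetic.
(2) is non-diegetic: the caption isn't part of the story world, so neither is the sound tied to it.
(3) external voice-over — not a character, not heard by anyone in the scene → non-diegetic.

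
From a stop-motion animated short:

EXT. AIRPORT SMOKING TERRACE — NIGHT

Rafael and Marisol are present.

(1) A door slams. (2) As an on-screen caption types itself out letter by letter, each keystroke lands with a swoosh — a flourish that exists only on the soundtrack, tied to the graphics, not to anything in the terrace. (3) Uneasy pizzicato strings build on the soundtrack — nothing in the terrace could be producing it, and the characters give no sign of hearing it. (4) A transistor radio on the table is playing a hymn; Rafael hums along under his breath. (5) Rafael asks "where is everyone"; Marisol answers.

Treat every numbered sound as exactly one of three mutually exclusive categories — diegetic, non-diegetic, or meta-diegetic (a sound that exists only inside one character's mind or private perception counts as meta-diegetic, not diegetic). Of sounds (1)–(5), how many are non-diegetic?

2

(1) is diegetic: an in-world source (a door); characters could hear it.
(2) sound married to a title/caption — outside the diegesis by definition → non-diegetic.
Sound (3): nothing in the terrace produces it and the characters don't hear it — pure soundtrack, so non-diegetic.
(4) a transistor radio is a physical source in the scene and Rafael reacts to it → diegetic.
Sound (5): on-screen dialogue — Rafael speaks and Marisol is there to hear, so diegetic.
So 2 of the 5 are non-diegetic: (2), (3).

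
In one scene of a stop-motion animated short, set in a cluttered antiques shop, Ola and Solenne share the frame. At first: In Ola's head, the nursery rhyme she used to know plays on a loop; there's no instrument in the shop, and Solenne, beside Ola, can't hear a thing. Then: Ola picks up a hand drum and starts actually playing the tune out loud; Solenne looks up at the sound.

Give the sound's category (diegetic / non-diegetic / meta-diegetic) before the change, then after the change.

meta-diegetic, diegetic

Before the change: the tune exists only as Ola's private memory; Solenne can't hear it → meta-diegetic.
After the change: Ola is now producing it live on a hand drum, in the room, and Solenne hears it → diegetic.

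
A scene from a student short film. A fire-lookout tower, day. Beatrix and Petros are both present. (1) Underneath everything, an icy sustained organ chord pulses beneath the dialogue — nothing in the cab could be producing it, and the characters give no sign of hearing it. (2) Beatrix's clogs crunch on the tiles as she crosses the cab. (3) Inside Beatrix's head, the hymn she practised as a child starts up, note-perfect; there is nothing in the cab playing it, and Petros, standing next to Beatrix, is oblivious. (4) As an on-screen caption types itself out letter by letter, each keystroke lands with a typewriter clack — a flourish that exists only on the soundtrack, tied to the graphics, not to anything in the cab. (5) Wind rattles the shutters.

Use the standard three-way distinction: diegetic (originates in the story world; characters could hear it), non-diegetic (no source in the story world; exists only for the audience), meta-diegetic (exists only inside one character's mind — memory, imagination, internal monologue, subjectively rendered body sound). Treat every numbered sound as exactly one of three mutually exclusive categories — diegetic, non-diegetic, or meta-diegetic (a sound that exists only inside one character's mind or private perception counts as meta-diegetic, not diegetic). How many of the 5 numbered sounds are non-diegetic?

(1) is non-diegetic: score with no on-screen or off-screen source; it exists for the audience alone.
Sound (2): it's the physical sound of Beatrix moving in the space, so diegetic.
(3) is meta-diegetic: remembered music, private to Beatrix — Petros is oblivious because it isn't in the room.
Sound (4): sound married to a title/caption — outside the diegesis by definition, so non-diegetic.
(5) is diegetic: it's the actual ambient sound of the location.
Non-diegetic: (1), (4) — that's 2.

2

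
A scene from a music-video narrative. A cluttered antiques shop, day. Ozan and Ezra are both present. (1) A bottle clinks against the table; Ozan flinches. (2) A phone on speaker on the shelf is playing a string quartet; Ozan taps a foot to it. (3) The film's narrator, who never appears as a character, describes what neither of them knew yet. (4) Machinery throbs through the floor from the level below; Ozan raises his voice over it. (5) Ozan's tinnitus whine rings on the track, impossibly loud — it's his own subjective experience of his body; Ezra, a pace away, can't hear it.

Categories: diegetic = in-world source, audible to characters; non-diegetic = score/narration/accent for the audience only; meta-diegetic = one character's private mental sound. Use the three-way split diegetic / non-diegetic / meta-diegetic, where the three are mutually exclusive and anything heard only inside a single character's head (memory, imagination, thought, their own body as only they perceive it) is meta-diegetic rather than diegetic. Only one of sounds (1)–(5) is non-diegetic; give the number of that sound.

(1) is diegetic: the sound comes from a bottle physically present in the location.
(2) is diegetic: source music from a phone on speaker, which exists in the story world.
Sound (3): commentary laid over the scene from outside the fiction, so non-diegetic.
(4) ambient/room sound belonging to the story's physical space → diegetic.
(5) is meta-diegetic: point-of-audition from inside Ozan's body; not a sound in the room.
Only (3) is non-diegetic.

3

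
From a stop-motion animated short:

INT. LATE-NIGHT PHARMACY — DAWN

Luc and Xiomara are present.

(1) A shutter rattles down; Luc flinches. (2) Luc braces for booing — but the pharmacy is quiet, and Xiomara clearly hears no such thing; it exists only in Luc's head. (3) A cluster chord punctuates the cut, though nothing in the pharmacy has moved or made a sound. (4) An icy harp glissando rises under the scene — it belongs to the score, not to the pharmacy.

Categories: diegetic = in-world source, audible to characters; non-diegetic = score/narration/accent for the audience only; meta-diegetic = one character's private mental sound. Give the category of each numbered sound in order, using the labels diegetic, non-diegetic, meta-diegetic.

Sound (1): an in-world source (a shutter); characters could hear it, so diegetic.
Sound (2): Luc alone 'hears' it — an imagined sound, not present in the space, so meta-diegetic.
(3) an editorial stinger — it belongs to the cut, not the story world → non-diegetic.
(4) it has no source in the story world and no character can hear it — it's underscore → non-diegetic.

diegetic, meta-diegetic, non-diegetic, non-diegetic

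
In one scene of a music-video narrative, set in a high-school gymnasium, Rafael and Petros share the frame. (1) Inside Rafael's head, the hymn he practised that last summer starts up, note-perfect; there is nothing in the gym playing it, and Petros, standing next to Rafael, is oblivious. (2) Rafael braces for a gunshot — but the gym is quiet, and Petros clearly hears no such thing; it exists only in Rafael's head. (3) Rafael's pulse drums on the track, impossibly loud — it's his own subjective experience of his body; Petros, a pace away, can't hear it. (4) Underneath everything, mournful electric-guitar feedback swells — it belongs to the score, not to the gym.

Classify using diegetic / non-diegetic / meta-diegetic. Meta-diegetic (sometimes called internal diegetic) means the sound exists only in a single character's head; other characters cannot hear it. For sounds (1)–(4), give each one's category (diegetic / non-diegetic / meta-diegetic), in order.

meta-diegetic, meta-diegetic, meta-diegetic, non-diegetic

(1) is meta-diegetic: the music is a memory playing inside Rafael's mind alone; no real-world source, Petros can't hear it.
(2) the sound is imagined by Rafael; nothing in the story world is producing it and Petros can't hear it → meta-diegetic.
(3) is meta-diegetic: point-of-audition from inside Rafael's body; not a sound in the room.
(4) it has no source in the story world and no character can hear it — it's underscore → non-diegetic.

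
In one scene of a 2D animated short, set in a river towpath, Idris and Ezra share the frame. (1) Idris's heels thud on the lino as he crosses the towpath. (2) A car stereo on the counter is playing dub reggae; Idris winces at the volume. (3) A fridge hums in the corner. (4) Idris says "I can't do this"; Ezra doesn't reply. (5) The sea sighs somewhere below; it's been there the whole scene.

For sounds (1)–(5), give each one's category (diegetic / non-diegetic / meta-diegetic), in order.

Sound (1): Idris's footsteps are produced in the story world, so diegetic.
Sound (2): the music comes from an on-screen device that Idris responds to, so diegetic.
Sound (3): ambient/room sound belonging to the story's physical space, so diegetic.
(4) Idris is a character speaking aloud in the scene → diegetic.
(5) is diegetic: ambient/room sound belonging to the story's physical space.

diegetic, diegetic, diegetic, diegetic, diegetic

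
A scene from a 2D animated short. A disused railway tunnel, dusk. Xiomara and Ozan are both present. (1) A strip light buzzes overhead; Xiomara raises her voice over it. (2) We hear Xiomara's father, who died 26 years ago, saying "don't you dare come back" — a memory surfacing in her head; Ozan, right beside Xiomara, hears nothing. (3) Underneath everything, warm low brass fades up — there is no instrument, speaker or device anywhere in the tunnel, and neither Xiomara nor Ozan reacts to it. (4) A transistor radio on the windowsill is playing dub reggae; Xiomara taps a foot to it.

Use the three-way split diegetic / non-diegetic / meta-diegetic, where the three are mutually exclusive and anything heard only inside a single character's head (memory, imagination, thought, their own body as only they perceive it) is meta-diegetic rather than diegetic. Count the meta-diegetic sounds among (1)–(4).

Sound (1): a strip light is part of the location's real environment, so diegetic.
Sound (2): a remembered line, private to Xiomara — not present in the room, not audible to Ozan, so meta-diegetic.
(3) is non-diegetic: nothing in the tunnel produces it and the characters don't hear it — pure soundtrack.
Sound (4): a transistor radio is a physical source in the scene and Xiomara reacts to it, so diegetic.
Meta-diegetic: (2) — that's 1.

1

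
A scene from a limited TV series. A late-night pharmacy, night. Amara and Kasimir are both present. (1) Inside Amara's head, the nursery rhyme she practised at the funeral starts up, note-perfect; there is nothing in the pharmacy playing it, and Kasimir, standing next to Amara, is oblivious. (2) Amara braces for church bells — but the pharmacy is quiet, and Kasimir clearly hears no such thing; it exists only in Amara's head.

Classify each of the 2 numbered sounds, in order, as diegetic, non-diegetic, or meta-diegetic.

(1) remembered music, private to Amara — Kasimir is oblivious because it isn't in the room → meta-diegetic.
Sound (2): Amara alone 'hears' it — an imagined sound, not present in the space, so meta-diegetic.

meta-diegetic, meta-diegetic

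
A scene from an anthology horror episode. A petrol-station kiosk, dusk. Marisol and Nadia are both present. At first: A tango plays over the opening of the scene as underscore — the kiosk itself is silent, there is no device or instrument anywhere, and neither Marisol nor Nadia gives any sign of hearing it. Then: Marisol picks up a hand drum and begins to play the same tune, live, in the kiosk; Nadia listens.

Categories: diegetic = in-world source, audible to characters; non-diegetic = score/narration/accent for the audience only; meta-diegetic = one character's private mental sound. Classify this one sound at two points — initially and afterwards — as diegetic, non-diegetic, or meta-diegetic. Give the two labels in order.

non-diegetic, diegetic

Initially: no in-world source exists and no character can hear it — underscore → non-diegetic.
Afterwards: a hand drum is now a real source in the story world and the characters hear it → diegetic.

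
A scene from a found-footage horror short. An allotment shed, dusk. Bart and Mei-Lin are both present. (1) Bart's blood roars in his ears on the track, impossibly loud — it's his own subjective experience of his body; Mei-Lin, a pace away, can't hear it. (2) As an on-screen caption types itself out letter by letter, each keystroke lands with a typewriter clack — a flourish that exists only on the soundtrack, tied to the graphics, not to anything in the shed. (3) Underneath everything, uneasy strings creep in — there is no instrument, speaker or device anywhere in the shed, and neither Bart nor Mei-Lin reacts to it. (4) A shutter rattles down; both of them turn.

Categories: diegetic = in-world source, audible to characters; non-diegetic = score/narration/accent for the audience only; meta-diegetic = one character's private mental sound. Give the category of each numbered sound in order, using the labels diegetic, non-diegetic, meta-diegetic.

meta-diegetic, non-diegetic, non-diegetic, diegetic

(1) is meta-diegetic: a subjective body sound — Bart's private perception, inaudible to Mei-Lin.
Sound (2): sound married to a title/caption — outside the diegesis by definition, so non-diegetic.
(3) is non-diegetic: it has no source in the story world and no character can hear it — it's underscore.
(4) the sound comes from a shutter physically present in the location → diegetic.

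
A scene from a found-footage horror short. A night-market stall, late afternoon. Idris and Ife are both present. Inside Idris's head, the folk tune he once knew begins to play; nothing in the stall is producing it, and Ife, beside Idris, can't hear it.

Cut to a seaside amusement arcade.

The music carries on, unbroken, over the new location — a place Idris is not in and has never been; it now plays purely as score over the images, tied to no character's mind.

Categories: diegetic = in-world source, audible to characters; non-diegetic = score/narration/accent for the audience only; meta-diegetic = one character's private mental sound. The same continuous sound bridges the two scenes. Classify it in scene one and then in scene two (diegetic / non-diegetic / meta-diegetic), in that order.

meta-diegetic, non-diegetic

Scene one: the music exists only inside Idris's mind; Ife can't hear it → meta-diegetic.
Scene two: it's detached from Idris entirely and plays over unrelated images with no in-world source — conventional underscore → non-diegetic.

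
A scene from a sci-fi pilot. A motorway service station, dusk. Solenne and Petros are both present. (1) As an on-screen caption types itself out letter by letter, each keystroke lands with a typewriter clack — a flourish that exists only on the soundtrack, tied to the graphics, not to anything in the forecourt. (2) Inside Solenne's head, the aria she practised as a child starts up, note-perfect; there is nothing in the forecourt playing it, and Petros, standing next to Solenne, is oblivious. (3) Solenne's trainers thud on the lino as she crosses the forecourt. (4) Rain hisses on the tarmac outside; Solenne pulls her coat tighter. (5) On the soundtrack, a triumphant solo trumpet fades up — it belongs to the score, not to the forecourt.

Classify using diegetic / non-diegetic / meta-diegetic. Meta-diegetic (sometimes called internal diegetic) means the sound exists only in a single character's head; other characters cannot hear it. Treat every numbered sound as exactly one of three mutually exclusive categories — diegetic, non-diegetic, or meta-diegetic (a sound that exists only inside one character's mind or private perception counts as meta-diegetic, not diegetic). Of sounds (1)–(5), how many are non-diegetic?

Sound (1): it accompanies on-screen graphics, not anything inside the story world, so non-diegetic.
Sound (2): the music is a memory playing inside Solenne's mind alone; no real-world source, Petros can't hear it, so meta-diegetic.
(3) Solenne's footsteps are produced in the story world → diegetic.
(4) is diegetic: ambient/room sound belonging to the story's physical space.
(5) is non-diegetic: it has no source in the story world and no character can hear it — it's underscore.
Non-diegetic: (1), (5) — that's 2.

2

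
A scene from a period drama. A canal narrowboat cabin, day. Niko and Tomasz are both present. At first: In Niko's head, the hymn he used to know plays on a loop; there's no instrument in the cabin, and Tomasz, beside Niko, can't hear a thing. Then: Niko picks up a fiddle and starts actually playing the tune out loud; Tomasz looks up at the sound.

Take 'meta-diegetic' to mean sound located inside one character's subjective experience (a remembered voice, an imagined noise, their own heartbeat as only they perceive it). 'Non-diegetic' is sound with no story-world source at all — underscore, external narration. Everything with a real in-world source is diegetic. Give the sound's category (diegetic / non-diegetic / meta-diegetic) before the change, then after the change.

meta-diegetic, diegetic

Before the change: the tune exists only as Niko's private memory; Tomasz can't hear it → meta-diegetic.
After the change: Niko is now producing it live on a fiddle, in the room, and Tomasz hears it → diegetic.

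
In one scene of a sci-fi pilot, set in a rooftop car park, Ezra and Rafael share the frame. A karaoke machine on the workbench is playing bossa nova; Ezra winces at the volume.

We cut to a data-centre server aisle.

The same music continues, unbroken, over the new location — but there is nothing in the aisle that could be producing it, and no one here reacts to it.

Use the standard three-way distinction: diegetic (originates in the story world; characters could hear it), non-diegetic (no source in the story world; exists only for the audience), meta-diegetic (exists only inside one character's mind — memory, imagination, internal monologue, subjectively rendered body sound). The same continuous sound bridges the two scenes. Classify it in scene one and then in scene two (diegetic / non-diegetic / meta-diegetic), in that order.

Scene one: a karaoke machine is an on-screen source and Ezra reacts to it → diegetic.
Scene two: there is no source in the aisle and no one hears it — it's now underscore → non-diegetic.

diegetic, non-diegetic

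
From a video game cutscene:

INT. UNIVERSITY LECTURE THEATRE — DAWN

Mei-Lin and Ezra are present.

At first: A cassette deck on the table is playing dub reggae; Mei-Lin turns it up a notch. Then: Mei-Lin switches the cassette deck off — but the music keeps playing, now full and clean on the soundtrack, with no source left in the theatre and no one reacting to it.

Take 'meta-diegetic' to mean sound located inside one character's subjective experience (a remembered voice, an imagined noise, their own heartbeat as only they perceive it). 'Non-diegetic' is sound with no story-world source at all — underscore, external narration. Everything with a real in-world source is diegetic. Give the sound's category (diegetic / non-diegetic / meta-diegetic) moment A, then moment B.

diegetic, non-diegetic

Moment A: a cassette deck is a real in-scene source and Mei-Lin reacts to it → diegetic.
Moment B: there is no longer any in-world source and no one can hear it — it has become underscore → non-diegetic.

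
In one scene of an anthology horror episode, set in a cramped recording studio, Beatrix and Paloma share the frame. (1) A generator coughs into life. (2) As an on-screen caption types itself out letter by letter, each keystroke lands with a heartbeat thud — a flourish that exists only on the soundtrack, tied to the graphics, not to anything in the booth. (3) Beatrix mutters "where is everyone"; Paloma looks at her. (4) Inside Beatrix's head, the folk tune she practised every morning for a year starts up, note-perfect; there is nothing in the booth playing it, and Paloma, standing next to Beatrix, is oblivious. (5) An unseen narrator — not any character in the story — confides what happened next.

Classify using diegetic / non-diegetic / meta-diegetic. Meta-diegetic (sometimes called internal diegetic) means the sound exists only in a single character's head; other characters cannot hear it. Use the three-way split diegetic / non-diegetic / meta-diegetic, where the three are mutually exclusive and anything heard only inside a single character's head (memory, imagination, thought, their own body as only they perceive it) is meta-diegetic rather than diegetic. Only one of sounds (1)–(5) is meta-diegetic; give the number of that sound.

(1) is diegetic: the sound comes from a generator physically present in the location.
Sound (2): it accompanies on-screen graphics, not anything inside the story world, so non-diegetic.
(3) spoken by a character present in the story world → diegetic.
(4) it lives in Beatrix's subjectivity, not in the booth → meta-diegetic.
(5) the narrator exists outside the story world, addressing only the audience → non-diegetic.
Only (4) is meta-diegetic.

4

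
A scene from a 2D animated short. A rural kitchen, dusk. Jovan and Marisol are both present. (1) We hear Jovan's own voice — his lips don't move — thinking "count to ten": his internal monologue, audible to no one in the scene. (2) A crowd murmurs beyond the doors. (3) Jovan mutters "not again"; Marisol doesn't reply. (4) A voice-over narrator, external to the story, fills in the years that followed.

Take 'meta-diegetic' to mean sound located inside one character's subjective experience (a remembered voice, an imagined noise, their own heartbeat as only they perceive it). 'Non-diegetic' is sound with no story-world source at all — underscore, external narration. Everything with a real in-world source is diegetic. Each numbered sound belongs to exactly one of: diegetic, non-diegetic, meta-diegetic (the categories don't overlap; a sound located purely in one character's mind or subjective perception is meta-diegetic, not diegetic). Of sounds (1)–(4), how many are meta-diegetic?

1

Sound (1): it's Jovan's unspoken thought, heard only by the audience via his subjectivity, so meta-diegetic.
(2) is diegetic: it's the actual ambient sound of the location.
(3) Jovan is a character speaking aloud in the scene → diegetic.
(4) external voice-over — not a character, not heard by anyone in the scene → non-diegetic.
Meta-diegetic: (1) — that's 1.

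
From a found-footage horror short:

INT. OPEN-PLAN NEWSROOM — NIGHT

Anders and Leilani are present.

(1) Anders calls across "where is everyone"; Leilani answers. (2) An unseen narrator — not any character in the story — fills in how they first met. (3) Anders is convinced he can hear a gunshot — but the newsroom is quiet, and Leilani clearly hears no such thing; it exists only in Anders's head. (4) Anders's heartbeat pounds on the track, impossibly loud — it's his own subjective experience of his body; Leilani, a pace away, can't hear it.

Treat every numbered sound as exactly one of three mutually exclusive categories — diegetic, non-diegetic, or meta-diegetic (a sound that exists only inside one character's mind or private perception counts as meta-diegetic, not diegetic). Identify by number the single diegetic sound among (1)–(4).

1

Sound (1): Anders is a character speaking aloud in the scene, so diegetic.
(2) external voice-over — not a character, not heard by anyone in the scene → non-diegetic.
(3) is meta-diegetic: subjective to Anders: the newsroom is silent and Leilani hears nothing.
(4) it's Anders's internal bodily sensation rendered as sound; only Anders 'hears' it → meta-diegetic.
Only (1) is diegetic.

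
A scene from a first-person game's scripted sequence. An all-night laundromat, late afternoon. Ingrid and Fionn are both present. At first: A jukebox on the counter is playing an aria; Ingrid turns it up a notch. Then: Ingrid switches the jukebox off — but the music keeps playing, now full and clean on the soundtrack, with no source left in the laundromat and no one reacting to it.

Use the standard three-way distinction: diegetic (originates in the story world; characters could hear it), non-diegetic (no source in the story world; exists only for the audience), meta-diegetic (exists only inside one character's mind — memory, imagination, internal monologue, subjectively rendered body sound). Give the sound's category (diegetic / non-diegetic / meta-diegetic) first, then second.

diegetic, non-diegetic

First: a jukebox is a real in-scene source and Ingrid reacts to it → diegetic.
Second: there is no longer any in-world source and no one can hear it — it has become underscore → non-diegetic.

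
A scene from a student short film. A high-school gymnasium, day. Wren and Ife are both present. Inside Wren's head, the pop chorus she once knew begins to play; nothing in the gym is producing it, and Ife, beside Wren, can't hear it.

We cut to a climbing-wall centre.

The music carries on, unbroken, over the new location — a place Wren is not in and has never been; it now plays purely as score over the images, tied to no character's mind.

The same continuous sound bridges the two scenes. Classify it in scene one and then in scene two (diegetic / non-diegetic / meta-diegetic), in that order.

Scene one: the music exists only inside Wren's mind; Ife can't hear it → meta-diegetic.
Scene two: it's detached from Wren entirely and plays over unrelated images with no in-world source — conventional underscore → non-diegetic.

meta-diegetic, non-diegetic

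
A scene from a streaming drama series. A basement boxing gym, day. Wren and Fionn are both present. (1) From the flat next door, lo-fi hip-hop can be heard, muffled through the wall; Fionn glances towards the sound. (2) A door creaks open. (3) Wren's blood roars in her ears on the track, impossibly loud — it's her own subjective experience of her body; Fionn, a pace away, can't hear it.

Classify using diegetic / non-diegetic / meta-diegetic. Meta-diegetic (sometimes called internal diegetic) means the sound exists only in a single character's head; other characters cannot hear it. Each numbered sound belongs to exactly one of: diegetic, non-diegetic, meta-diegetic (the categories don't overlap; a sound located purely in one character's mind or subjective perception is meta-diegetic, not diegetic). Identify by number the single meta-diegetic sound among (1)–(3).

3

(1) it's coming from the flat next door — a location within the story world — and Fionn reacts → diegetic.
Sound (2): the sound comes from a door physically present in the location, so diegetic.
Sound (3): it's Wren's internal bodily sensation rendered as sound; only Wren 'hears' it, so meta-diegetic.
Only (3) is meta-diegetic.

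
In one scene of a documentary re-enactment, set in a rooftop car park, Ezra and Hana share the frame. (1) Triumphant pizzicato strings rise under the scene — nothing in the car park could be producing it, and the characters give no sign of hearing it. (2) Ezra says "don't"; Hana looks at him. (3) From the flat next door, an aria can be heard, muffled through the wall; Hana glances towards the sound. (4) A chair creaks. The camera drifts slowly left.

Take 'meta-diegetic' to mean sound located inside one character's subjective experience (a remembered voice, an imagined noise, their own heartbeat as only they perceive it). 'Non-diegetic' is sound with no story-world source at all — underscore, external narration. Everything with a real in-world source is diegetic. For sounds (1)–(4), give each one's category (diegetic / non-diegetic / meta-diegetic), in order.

non-diegetic, diegetic, diegetic, diegetic

(1) nothing in the car park produces it and the characters don't hear it — pure soundtrack → non-diegetic.
(2) is diegetic: spoken by a character present in the story world.
Sound (3): it's coming from the flat next door — a location within the story world — and Hana reacts, so diegetic.
Sound (4): the sound comes from a chair physically present in the location, so diegetic.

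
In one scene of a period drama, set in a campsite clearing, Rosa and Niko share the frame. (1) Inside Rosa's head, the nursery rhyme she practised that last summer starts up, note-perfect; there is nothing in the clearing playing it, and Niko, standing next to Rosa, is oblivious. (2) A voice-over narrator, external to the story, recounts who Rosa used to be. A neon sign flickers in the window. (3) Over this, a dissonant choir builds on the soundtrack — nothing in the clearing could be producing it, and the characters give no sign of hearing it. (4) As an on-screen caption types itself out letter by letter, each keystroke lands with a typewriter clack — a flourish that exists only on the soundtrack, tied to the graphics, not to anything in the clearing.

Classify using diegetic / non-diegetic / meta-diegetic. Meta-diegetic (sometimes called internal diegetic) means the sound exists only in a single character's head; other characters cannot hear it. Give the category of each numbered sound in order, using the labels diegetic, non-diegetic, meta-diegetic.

meta-diegetic, non-diegetic, non-diegetic, non-diegetic

(1) it lives in Rosa's subjectivity, not in the clearing → meta-diegetic.
(2) is non-diegetic: commentary laid over the scene from outside the fiction.
Sound (3): nothing in the clearing produces it and the characters don't hear it — pure soundtrack, so non-diegetic.
(4) the caption isn't part of the story world, so neither is the sound tied to it → non-diegetic.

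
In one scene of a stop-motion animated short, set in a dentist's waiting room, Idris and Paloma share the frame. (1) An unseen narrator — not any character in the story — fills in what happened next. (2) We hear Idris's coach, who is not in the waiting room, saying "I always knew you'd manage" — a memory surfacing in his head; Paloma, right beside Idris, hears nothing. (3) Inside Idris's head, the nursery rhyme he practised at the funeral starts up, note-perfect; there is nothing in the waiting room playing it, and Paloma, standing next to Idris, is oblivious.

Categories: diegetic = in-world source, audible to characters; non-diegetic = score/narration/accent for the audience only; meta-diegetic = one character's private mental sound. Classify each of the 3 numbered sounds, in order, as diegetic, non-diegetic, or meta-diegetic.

non-diegetic, meta-diegetic, meta-diegetic

Sound (1): commentary laid over the scene from outside the fiction, so non-diegetic.
(2) a remembered line, private to Idris — not present in the room, not audible to Paloma → meta-diegetic.
(3) it lives in Idris's subjectivity, not in the waiting room → meta-diegetic.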